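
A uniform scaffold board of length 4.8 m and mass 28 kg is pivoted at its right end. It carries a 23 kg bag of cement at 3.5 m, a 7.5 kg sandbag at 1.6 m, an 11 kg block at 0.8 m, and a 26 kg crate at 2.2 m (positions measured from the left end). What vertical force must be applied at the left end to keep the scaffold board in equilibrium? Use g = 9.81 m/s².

About the right end:
Beam weight: 28 × 9.81 = 274.7 N down at 2.4 m → arm 2.4 m, τ = 274.7 × 2.4 = 659.3 N·m counterclockwise.
Bag of cement: 23 × 9.81 = 225.6 N down at 3.5 m → arm 1.3 m, τ = 225.6 × 1.3 = 293.3 N·m counterclockwise.
Sandbag: 7.5 × 9.81 = 73.58 N down at 1.6 m → arm 3.2 m, τ = 73.58 × 3.2 = 235.5 N·m counterclockwise.
Block: 11 × 9.81 = 107.9 N down at 0.8 m → arm 4 m, τ = 107.9 × 4 = 431.6 N·m counterclockwise.
Crate: 26 × 9.81 = 255.1 N down at 2.2 m → arm 2.6 m, τ = 255.1 × 2.6 = 663.3 N·m counterclockwise.
Net moment of the loads = 2283 N·m counterclockwise.
The upward force F acts at the left end, arm 4.8 m, giving F × 4.8 clockwise.
Setting net torque to zero: F × 4.8 = 2283 → F = 2283 / 4.8 = 476 N.

F ≈ 476 N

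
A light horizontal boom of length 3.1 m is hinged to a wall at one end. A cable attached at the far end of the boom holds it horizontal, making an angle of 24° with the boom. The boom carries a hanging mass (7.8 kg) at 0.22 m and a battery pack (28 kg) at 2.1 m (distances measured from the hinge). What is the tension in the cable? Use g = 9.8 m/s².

T ≈ 470 N

Take moments about the hinge.
Hanging mass: 7.8 × 9.8 = 76.44 N down at 0.22 m → arm 0.22 m, τ = 76.44 × 0.22 = 16.82 N·m clockwise.
Battery pack: 28 × 9.8 = 274.4 N down at 2.1 m → arm 2.1 m, τ = 274.4 × 2.1 = 576.2 N·m clockwise.
Total clockwise load moment = 593 N·m.
The cable tension T acts at 3.1 m; only its component perpendicular to the boom, T sinθ, produces torque. sin 24° = 0.4067.
Balancing moments: T × 3.1 × 0.4067 = 593, giving T = 593 / 1.261 = 470 N.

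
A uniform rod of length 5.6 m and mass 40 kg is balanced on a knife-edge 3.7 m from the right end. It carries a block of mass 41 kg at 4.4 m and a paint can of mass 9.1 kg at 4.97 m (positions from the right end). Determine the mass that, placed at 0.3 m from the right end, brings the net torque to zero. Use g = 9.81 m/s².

m ≈ 1.25 kg

Choose the knife-edge (at 3.7 m from the right end) as the axis so the support reaction has zero arm there.
Beam weight: 40 × 9.81 = 392.4 N down at 2.8 m → arm 0.9 m, τ = 392.4 × 0.9 = 353.2 N·m clockwise.
Block: 41 × 9.81 = 402.2 N down at 4.4 m → arm 0.7 m, τ = 402.2 × 0.7 = 281.5 N·m counterclockwise.
Paint can: 9.1 × 9.81 = 89.27 N down at 4.97 m → arm 1.27 m, τ = 89.27 × 1.27 = 113.4 N·m counterclockwise.
Net moment of known loads = 41.7 N·m counterclockwise.
An unknown mass m at 0.3 m has arm 3.4 m; its moment is m·g·3.4 clockwise.
Setting net torque to zero: m × 9.81 × 3.4 = 41.7 → m = 41.7 / (9.81 × 3.4) = 1.25 kg.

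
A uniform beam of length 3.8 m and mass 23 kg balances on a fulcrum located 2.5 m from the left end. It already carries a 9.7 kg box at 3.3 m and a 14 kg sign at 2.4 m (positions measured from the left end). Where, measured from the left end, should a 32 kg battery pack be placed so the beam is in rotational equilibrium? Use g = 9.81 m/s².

x ≈ 2.73 m from the left end

Taking torques about the fulcrum (at 2.5 m from the left end):
Beam weight: 23 × 9.81 = 225.6 N down at 1.9 m → arm 0.6 m, τ = 225.6 × 0.6 = 135.4 N·m counterclockwise.
Box: 9.7 × 9.81 = 95.16 N down at 3.3 m → arm 0.8 m, τ = 95.16 × 0.8 = 76.13 N·m clockwise.
Sign: 14 × 9.81 = 137.3 N down at 2.4 m → arm 0.1 m, τ = 137.3 × 0.1 = 13.73 N·m counterclockwise.
Net moment of existing loads = 73 N·m counterclockwise.
The battery pack weighs 32 × 9.81 = 313.9 N and must supply an equal clockwise moment, so its lever arm about the fulcrum is 73 / 313.9 = 0.233 m.
That puts it at 2.5 + 0.233 = 2.73 m from the left end.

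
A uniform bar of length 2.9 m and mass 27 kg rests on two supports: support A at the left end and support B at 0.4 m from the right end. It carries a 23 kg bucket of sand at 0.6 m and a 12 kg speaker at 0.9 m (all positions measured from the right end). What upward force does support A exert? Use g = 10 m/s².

R_A ≈ 156 N

About support B:
Beam weight: 27 × 10 = 270 N down at 1.45 m → arm 1.05 m, τ = 270 × 1.05 = 283.5 N·m counterclockwise.
Bucket of sand: 23 × 10 = 230 N down at 0.6 m → arm 0.2 m, τ = 230 × 0.2 = 46 N·m counterclockwise.
Speaker: 12 × 10 = 120 N down at 0.9 m → arm 0.5 m, τ = 120 × 0.5 = 60 N·m counterclockwise.
Net load moment about support B = 389.5 N·m counterclockwise.
Reaction R at support A is upward at 2.9 m, arm 2.5 m → moment R × 2.5 clockwise.
Setting net torque to zero: R × 2.5 = 389.5 → R = 156 N.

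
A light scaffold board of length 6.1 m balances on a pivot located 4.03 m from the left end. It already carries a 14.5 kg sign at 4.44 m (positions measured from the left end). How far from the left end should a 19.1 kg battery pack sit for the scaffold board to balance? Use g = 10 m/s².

Choose the pivot (at 4.03 m from the left end) as the axis so the support reaction has zero arm there.
Sign: 14.5 × 10 = 145 N down at 4.44 m → arm 0.41 m, τ = 145 × 0.41 = 59.45 N·m clockwise.
Net moment of existing loads = 59.45 N·m clockwise.
The battery pack weighs 19.1 × 10 = 191 N and must supply an equal counterclockwise moment, so its lever arm about the pivot is 59.45 / 191 = 0.311 m.
That puts it at 4.03 − 0.311 = 3.72 m from the left end.

x ≈ 3.72 m from the left end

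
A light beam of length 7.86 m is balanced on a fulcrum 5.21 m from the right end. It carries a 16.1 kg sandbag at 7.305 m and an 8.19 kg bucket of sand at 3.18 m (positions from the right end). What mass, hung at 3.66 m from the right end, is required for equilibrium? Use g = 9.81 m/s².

m ≈ 11 kg

Take moments about the fulcrum (at 5.21 m from the right end).
Sandbag: 16.1 × 9.81 = 157.9 N down at 7.305 m → arm 2.095 m, τ = 157.9 × 2.095 = 330.8 N·m counterclockwise.
Bucket of sand: 8.19 × 9.81 = 80.34 N down at 3.18 m → arm 2.03 m, τ = 80.34 × 2.03 = 163.1 N·m clockwise.
Net moment of known loads = 167.7 N·m counterclockwise.
An unknown mass m at 3.66 m has arm 1.55 m; its moment is m·g·1.55 clockwise.
Στ = 0 ⇒ m × 9.81 × 1.55 = 167.7 ⇒ m = 167.7 / (9.81 × 1.55) = 11 kg.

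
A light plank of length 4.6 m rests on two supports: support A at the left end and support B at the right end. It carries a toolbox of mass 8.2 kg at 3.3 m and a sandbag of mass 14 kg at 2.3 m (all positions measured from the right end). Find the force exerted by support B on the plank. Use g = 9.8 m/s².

R_B ≈ 91.3 N

Choose support A as the axis so its reaction then has zero moment arm.
Toolbox: 8.2 × 9.8 = 80.36 N down at 3.3 m → arm 1.3 m, τ = 80.36 × 1.3 = 104.5 N·m clockwise.
Sandbag: 14 × 9.8 = 137.2 N down at 2.3 m → arm 2.3 m, τ = 137.2 × 2.3 = 315.6 N·m clockwise.
Net load moment about support A = 420.1 N·m clockwise.
Reaction R at support B is upward at 0 m, arm 4.6 m → moment R × 4.6 counterclockwise.
Στ = 0 ⇒ R × 4.6 = 420.1 ⇒ R = 91.3 N.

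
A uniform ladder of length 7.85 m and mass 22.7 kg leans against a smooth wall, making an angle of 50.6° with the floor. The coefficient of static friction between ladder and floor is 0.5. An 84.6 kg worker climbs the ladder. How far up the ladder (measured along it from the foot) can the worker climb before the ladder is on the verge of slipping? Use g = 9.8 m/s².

d ≈ 5.01 m

Take moments about the foot of the ladder.
Ladder weight 22.7×9.8 = 222.5 N acts at 3.925 m along the ladder; its horizontal arm is 3.925·cos50.6° = 2.491 m → τ = 554.2 N·m clockwise.
Worker weight 84.6×9.8 = 829.1 N at distance d → arm d·cos50.6° → τ = 829.1·d·0.6347 clockwise.
Wall normal N at the top has arm L sinθ = 6.066 m counterclockwise, so Στ = 0 gives N·6.066 = 554.2 + 526.2·d.
ΣFy = 0 ⇒ N_floor = 1052 N, so the maximum friction is μ_s·N_floor = 0.5×1052 = 526 N. ΣFx = 0 ⇒ N_wall = f, so at the slipping point N = 526 N.
Substituting: 526×6.066 = 554.2 + 526.2·d ⇒ d = (3191 − 554.2) / 526.2 = 5.01 m.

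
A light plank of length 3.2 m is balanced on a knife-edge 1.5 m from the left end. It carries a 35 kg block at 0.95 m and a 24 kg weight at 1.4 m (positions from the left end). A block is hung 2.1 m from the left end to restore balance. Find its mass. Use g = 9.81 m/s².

m ≈ 36.1 kg

Take moments about the knife-edge (at 1.5 m from the left end).
Block: 35 × 9.81 = 343.4 N down at 0.95 m → arm 0.55 m, τ = 343.4 × 0.55 = 188.9 N·m counterclockwise.
Weight: 24 × 9.81 = 235.4 N down at 1.4 m → arm 0.1 m, τ = 235.4 × 0.1 = 23.54 N·m counterclockwise.
Net moment of known loads = 212.4 N·m counterclockwise.
An unknown mass m at 2.1 m has arm 0.6 m; its moment is m·g·0.6 clockwise.
Στ = 0 ⇒ m × 9.81 × 0.6 = 212.4 ⇒ m = 212.4 / (9.81 × 0.6) = 36.1 kg.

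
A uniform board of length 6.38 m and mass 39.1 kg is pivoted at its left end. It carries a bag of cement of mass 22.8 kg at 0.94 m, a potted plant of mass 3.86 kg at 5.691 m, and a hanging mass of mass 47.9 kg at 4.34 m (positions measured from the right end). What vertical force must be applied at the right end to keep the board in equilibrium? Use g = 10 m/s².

F ≈ 547 N

About the left end:
Beam weight: 39.1 × 10 = 391 N down at 3.19 m → arm 3.19 m, τ = 391 × 3.19 = 1247 N·m clockwise.
Bag of cement: 22.8 × 10 = 228 N down at 0.94 m → arm 5.44 m, τ = 228 × 5.44 = 1240 N·m clockwise.
Potted plant: 3.86 × 10 = 38.6 N down at 5.691 m → arm 0.689 m, τ = 38.6 × 0.689 = 26.6 N·m clockwise.
Hanging mass: 47.9 × 10 = 479 N down at 4.34 m → arm 2.04 m, τ = 479 × 2.04 = 977.2 N·m clockwise.
Net moment of the loads = 3491 N·m clockwise.
The upward force F acts at the right end, arm 6.38 m, giving F × 6.38 counterclockwise.
Balancing moments: F × 6.38 = 3491, giving F = 3491 / 6.38 = 547 N.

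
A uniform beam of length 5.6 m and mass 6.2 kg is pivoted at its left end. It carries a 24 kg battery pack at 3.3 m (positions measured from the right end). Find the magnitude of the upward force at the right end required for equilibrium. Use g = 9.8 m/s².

Choose the left end as the axis so the unknown pivot reaction has zero arm there.
Beam weight: 6.2 × 9.8 = 60.76 N down at 2.8 m → arm 2.8 m, τ = 60.76 × 2.8 = 170.1 N·m clockwise.
Battery pack: 24 × 9.8 = 235.2 N down at 3.3 m → arm 2.3 m, τ = 235.2 × 2.3 = 541 N·m clockwise.
Net moment of the loads = 711.1 N·m clockwise.
The upward force F acts at the right end, arm 5.6 m, giving F × 5.6 counterclockwise.
Setting net torque to zero: F × 5.6 = 711.1 → F = 711.1 / 5.6 = 127 N.

F ≈ 127 N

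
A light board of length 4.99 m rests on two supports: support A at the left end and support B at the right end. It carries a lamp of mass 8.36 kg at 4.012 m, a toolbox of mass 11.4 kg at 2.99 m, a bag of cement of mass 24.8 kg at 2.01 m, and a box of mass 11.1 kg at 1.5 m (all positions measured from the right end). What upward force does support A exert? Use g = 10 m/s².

Sum moments about support B (its reaction then has zero moment arm).
Lamp: 8.36 × 10 = 83.6 N down at 4.012 m → arm 4.012 m, τ = 83.6 × 4.012 = 335.4 N·m counterclockwise.
Toolbox: 11.4 × 10 = 114 N down at 2.99 m → arm 2.99 m, τ = 114 × 2.99 = 340.9 N·m counterclockwise.
Bag of cement: 24.8 × 10 = 248 N down at 2.01 m → arm 2.01 m, τ = 248 × 2.01 = 498.5 N·m counterclockwise.
Box: 11.1 × 10 = 111 N down at 1.5 m → arm 1.5 m, τ = 111 × 1.5 = 166.5 N·m counterclockwise.
Net load moment about support B = 1341 N·m counterclockwise.
Reaction R at support A is upward at 4.99 m, arm 4.99 m → moment R × 4.99 clockwise.
Στ = 0 ⇒ R × 4.99 = 1341 ⇒ R = 269 N.

R_A ≈ 269 N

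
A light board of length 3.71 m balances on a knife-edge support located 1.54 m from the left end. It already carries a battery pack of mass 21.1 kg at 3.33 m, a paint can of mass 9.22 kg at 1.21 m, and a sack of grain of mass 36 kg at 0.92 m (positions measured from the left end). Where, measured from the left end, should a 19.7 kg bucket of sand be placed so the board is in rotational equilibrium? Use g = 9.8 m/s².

Choose the knife-edge support (at 1.54 m from the left end) as the axis so the support reaction has zero arm there.
Battery pack: 21.1 × 9.8 = 206.8 N down at 3.33 m → arm 1.79 m, τ = 206.8 × 1.79 = 370.2 N·m clockwise.
Paint can: 9.22 × 9.8 = 90.36 N down at 1.21 m → arm 0.33 m, τ = 90.36 × 0.33 = 29.82 N·m counterclockwise.
Sack of grain: 36 × 9.8 = 352.8 N down at 0.92 m → arm 0.62 m, τ = 352.8 × 0.62 = 218.7 N·m counterclockwise.
Net moment of existing loads = 121.7 N·m clockwise.
The bucket of sand weighs 19.7 × 9.8 = 193.1 N and must supply an equal counterclockwise moment, so its lever arm about the knife-edge support is 121.7 / 193.1 = 0.63 m.
That puts it at 1.54 − 0.63 = 0.91 m from the left end.

x ≈ 0.91 m from the left end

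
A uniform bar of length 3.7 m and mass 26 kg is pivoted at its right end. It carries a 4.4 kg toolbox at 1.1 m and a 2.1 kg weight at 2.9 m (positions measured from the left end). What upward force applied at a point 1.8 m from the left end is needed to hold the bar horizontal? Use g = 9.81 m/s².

F ≈ 316 N

Choose the right end as the axis so the unknown pivot reaction has zero arm there.
Beam weight: 26 × 9.81 = 255.1 N down at 1.85 m → arm 1.85 m, τ = 255.1 × 1.85 = 471.9 N·m counterclockwise.
Toolbox: 4.4 × 9.81 = 43.16 N down at 1.1 m → arm 2.6 m, τ = 43.16 × 2.6 = 112.2 N·m counterclockwise.
Weight: 2.1 × 9.81 = 20.6 N down at 2.9 m → arm 0.8 m, τ = 20.6 × 0.8 = 16.48 N·m counterclockwise.
Net moment of the loads = 600.6 N·m counterclockwise.
The upward force F acts at a point 1.8 m from the left end, arm 1.9 m, giving F × 1.9 clockwise.
Balancing moments: F × 1.9 = 600.6, giving F = 600.6 / 1.9 = 316 N.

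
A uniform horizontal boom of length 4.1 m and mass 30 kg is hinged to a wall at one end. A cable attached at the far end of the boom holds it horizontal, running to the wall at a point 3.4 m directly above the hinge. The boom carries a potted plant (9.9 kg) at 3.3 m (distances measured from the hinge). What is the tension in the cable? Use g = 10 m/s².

T ≈ 360 N

Taking torques about the hinge:
Beam weight: 30 × 10 = 300 N down at 2.05 m → arm 2.05 m, τ = 300 × 2.05 = 615 N·m clockwise.
Potted plant: 9.9 × 10 = 99 N down at 3.3 m → arm 3.3 m, τ = 99 × 3.3 = 326.7 N·m clockwise.
Total clockwise load moment = 941.7 N·m.
The cable tension T acts at 4.1 m; only its component perpendicular to the boom, T sinθ, produces torque. sinθ = h/√(h²+d²) = 3.4/√(3.4²+4.1²) = 0.6383.
For rotational equilibrium, T × 4.1 × 0.6383 = 941.7, so T = 941.7 / 2.617 = 360 N.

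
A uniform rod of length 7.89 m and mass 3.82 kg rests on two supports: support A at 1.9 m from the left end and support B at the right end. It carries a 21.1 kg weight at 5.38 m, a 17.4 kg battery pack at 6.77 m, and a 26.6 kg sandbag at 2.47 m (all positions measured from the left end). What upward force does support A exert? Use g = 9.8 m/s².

Taking torques about support B:
Beam weight: 3.82 × 9.8 = 37.44 N down at 3.945 m → arm 3.945 m, τ = 37.44 × 3.945 = 147.7 N·m counterclockwise.
Weight: 21.1 × 9.8 = 206.8 N down at 5.38 m → arm 2.51 m, τ = 206.8 × 2.51 = 519.1 N·m counterclockwise.
Battery pack: 17.4 × 9.8 = 170.5 N down at 6.77 m → arm 1.12 m, τ = 170.5 × 1.12 = 191 N·m counterclockwise.
Sandbag: 26.6 × 9.8 = 260.7 N down at 2.47 m → arm 5.42 m, τ = 260.7 × 5.42 = 1413 N·m counterclockwise.
Net load moment about support B = 2271 N·m counterclockwise.
Reaction R at support A is upward at 1.9 m, arm 5.99 m → moment R × 5.99 clockwise.
Balancing moments: R × 5.99 = 2271, giving R = 379 N.

R_A ≈ 379 N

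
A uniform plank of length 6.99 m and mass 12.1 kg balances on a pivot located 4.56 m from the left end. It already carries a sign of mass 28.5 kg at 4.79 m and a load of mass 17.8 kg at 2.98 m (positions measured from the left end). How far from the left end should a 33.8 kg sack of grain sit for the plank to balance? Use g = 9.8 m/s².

About the pivot (at 4.56 m from the left end):
Beam weight: 12.1 × 9.8 = 118.6 N down at 3.495 m → arm 1.065 m, τ = 118.6 × 1.065 = 126.3 N·m counterclockwise.
Sign: 28.5 × 9.8 = 279.3 N down at 4.79 m → arm 0.23 m, τ = 279.3 × 0.23 = 64.24 N·m clockwise.
Load: 17.8 × 9.8 = 174.4 N down at 2.98 m → arm 1.58 m, τ = 174.4 × 1.58 = 275.6 N·m counterclockwise.
Net moment of existing loads = 337.7 N·m counterclockwise.
The sack of grain weighs 33.8 × 9.8 = 331.2 N and must supply an equal clockwise moment, so its lever arm about the pivot is 337.7 / 331.2 = 1.02 m.
That puts it at 4.56 + 1.02 = 5.58 m from the left end.

x ≈ 5.58 m from the left end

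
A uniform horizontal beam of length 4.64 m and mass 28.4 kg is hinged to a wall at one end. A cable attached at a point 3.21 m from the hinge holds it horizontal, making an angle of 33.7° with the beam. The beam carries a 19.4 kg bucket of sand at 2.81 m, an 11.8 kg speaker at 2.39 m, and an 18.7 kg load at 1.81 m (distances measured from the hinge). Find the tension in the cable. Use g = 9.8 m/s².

Taking torques about the hinge:
Beam weight: 28.4 × 9.8 = 278.3 N down at 2.32 m → arm 2.32 m, τ = 278.3 × 2.32 = 645.7 N·m clockwise.
Bucket of sand: 19.4 × 9.8 = 190.1 N down at 2.81 m → arm 2.81 m, τ = 190.1 × 2.81 = 534.2 N·m clockwise.
Speaker: 11.8 × 9.8 = 115.6 N down at 2.39 m → arm 2.39 m, τ = 115.6 × 2.39 = 276.3 N·m clockwise.
Load: 18.7 × 9.8 = 183.3 N down at 1.81 m → arm 1.81 m, τ = 183.3 × 1.81 = 331.8 N·m clockwise.
Total clockwise load moment = 1788 N·m.
The cable tension T acts at 3.21 m; only its component perpendicular to the beam, T sinθ, produces torque. sin 33.7° = 0.5548.
Balancing moments: T × 3.21 × 0.5548 = 1788, giving T = 1788 / 1.781 = 1000 N.

T ≈ 1000 N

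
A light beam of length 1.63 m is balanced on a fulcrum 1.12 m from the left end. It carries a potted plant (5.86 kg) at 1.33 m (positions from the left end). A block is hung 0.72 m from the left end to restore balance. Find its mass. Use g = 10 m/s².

m ≈ 3.08 kg

Taking torques about the fulcrum (at 1.12 m from the left end):
Potted plant: 5.86 × 10 = 58.6 N down at 1.33 m → arm 0.21 m, τ = 58.6 × 0.21 = 12.31 N·m clockwise.
Net moment of known loads = 12.31 N·m clockwise.
An unknown mass m at 0.72 m has arm 0.4 m; its moment is m·g·0.4 counterclockwise.
Setting net torque to zero: m × 10 × 0.4 = 12.31 → m = 12.31 / (10 × 0.4) = 3.08 kg.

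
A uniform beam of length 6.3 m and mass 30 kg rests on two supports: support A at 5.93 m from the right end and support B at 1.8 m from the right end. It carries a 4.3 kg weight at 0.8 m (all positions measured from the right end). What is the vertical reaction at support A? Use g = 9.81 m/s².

Take moments about support B.
Beam weight: 30 × 9.81 = 294.3 N down at 3.15 m → arm 1.35 m, τ = 294.3 × 1.35 = 397.3 N·m counterclockwise.
Weight: 4.3 × 9.81 = 42.18 N down at 0.8 m → arm 1 m, τ = 42.18 × 1 = 42.18 N·m clockwise.
Net load moment about support B = 355.1 N·m counterclockwise.
Reaction R at support A is upward at 5.93 m, arm 4.13 m → moment R × 4.13 clockwise.
For rotational equilibrium, R × 4.13 = 355.1, so R = 86 N.

R_A ≈ 86 N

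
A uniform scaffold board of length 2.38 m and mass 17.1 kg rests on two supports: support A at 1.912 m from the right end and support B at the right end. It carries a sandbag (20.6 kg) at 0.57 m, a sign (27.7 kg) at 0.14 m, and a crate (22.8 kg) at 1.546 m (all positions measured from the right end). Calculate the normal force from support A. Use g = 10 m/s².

R_A ≈ 372 N

Take moments about support B.
Beam weight: 17.1 × 10 = 171 N down at 1.19 m → arm 1.19 m, τ = 171 × 1.19 = 203.5 N·m counterclockwise.
Sandbag: 20.6 × 10 = 206 N down at 0.57 m → arm 0.57 m, τ = 206 × 0.57 = 117.4 N·m counterclockwise.
Sign: 27.7 × 10 = 277 N down at 0.14 m → arm 0.14 m, τ = 277 × 0.14 = 38.78 N·m counterclockwise.
Crate: 22.8 × 10 = 228 N down at 1.546 m → arm 1.546 m, τ = 228 × 1.546 = 352.5 N·m counterclockwise.
Net load moment about support B = 712.2 N·m counterclockwise.
Reaction R at support A is upward at 1.912 m, arm 1.912 m → moment R × 1.912 clockwise.
Στ = 0 ⇒ R × 1.912 = 712.2 ⇒ R = 372 N.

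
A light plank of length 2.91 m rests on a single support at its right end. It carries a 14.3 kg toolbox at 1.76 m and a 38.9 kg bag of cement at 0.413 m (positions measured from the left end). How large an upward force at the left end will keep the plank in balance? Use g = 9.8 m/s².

Sum moments about the right end (the unknown pivot reaction has zero arm there).
Toolbox: 14.3 × 9.8 = 140.1 N down at 1.76 m → arm 1.15 m, τ = 140.1 × 1.15 = 161.1 N·m counterclockwise.
Bag of cement: 38.9 × 9.8 = 381.2 N down at 0.413 m → arm 2.497 m, τ = 381.2 × 2.497 = 951.9 N·m counterclockwise.
Net moment of the loads = 1113 N·m counterclockwise.
The upward force F acts at the left end, arm 2.91 m, giving F × 2.91 clockwise.
For rotational equilibrium, F × 2.91 = 1113, so F = 1113 / 2.91 = 382 N.

F ≈ 382 N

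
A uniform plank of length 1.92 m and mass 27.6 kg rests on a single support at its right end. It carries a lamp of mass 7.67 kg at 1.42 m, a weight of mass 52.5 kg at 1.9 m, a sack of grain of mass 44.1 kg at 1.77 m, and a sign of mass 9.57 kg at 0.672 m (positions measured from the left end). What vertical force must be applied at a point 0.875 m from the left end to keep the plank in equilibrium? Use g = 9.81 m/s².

Choose the right end as the axis so the unknown pivot reaction has zero arm there.
Beam weight: 27.6 × 9.81 = 270.8 N down at 0.96 m → arm 0.96 m, τ = 270.8 × 0.96 = 260 N·m counterclockwise.
Lamp: 7.67 × 9.81 = 75.24 N down at 1.42 m → arm 0.5 m, τ = 75.24 × 0.5 = 37.62 N·m counterclockwise.
Weight: 52.5 × 9.81 = 515 N down at 1.9 m → arm 0.02 m, τ = 515 × 0.02 = 10.3 N·m counterclockwise.
Sack of grain: 44.1 × 9.81 = 432.6 N down at 1.77 m → arm 0.15 m, τ = 432.6 × 0.15 = 64.89 N·m counterclockwise.
Sign: 9.57 × 9.81 = 93.88 N down at 0.672 m → arm 1.248 m, τ = 93.88 × 1.248 = 117.2 N·m counterclockwise.
Net moment of the loads = 490 N·m counterclockwise.
The upward force F acts at a point 0.875 m from the left end, arm 1.045 m, giving F × 1.045 clockwise.
Balancing moments: F × 1.045 = 490, giving F = 490 / 1.045 = 469 N.

F ≈ 469 N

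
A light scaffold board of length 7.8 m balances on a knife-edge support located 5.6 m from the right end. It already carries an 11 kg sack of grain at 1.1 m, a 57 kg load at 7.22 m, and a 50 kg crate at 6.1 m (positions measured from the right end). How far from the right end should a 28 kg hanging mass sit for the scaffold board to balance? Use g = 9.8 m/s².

Choose the knife-edge support (at 5.6 m from the right end) as the axis so the support reaction has zero arm there.
Sack of grain: 11 × 9.8 = 107.8 N down at 1.1 m → arm 4.5 m, τ = 107.8 × 4.5 = 485.1 N·m clockwise.
Load: 57 × 9.8 = 558.6 N down at 7.22 m → arm 1.62 m, τ = 558.6 × 1.62 = 904.9 N·m counterclockwise.
Crate: 50 × 9.8 = 490 N down at 6.1 m → arm 0.5 m, τ = 490 × 0.5 = 245 N·m counterclockwise.
Net moment of existing loads = 664.8 N·m counterclockwise.
The hanging mass weighs 28 × 9.8 = 274.4 N and must supply an equal clockwise moment, so its lever arm about the knife-edge support is 664.8 / 274.4 = 2.42 m.
That puts it at 5.6 − 2.42 = 3.18 m from the right end.

x ≈ 3.18 m from the right end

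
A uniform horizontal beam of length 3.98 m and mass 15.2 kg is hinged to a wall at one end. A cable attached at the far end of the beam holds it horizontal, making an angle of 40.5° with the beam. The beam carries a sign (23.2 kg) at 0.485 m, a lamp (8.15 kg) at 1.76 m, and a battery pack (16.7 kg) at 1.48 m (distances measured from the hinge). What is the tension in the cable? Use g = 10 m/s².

Take moments about the hinge.
Beam weight: 15.2 × 10 = 152 N down at 1.99 m → arm 1.99 m, τ = 152 × 1.99 = 302.5 N·m clockwise.
Sign: 23.2 × 10 = 232 N down at 0.485 m → arm 0.485 m, τ = 232 × 0.485 = 112.5 N·m clockwise.
Lamp: 8.15 × 10 = 81.5 N down at 1.76 m → arm 1.76 m, τ = 81.5 × 1.76 = 143.4 N·m clockwise.
Battery pack: 16.7 × 10 = 167 N down at 1.48 m → arm 1.48 m, τ = 167 × 1.48 = 247.2 N·m clockwise.
Total clockwise load moment = 805.6 N·m.
The cable tension T acts at 3.98 m; only its component perpendicular to the beam, T sinθ, produces torque. sin 40.5° = 0.6494.
Setting net torque to zero: T × 3.98 × 0.6494 = 805.6 → T = 805.6 / 2.585 = 312 N.

T ≈ 312 N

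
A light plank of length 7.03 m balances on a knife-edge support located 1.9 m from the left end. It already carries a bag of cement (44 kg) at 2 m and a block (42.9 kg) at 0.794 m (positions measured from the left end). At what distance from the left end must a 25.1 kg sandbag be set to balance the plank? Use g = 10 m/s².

x ≈ 3.62 m from the left end

Taking torques about the knife-edge support (at 1.9 m from the left end):
Bag of cement: 44 × 10 = 440 N down at 2 m → arm 0.1 m, τ = 440 × 0.1 = 44 N·m clockwise.
Block: 42.9 × 10 = 429 N down at 0.794 m → arm 1.106 m, τ = 429 × 1.106 = 474.5 N·m counterclockwise.
Net moment of existing loads = 430.5 N·m counterclockwise.
The sandbag weighs 25.1 × 10 = 251 N and must supply an equal clockwise moment, so its lever arm about the knife-edge support is 430.5 / 251 = 1.72 m.
That puts it at 1.9 + 1.72 = 3.62 m from the left end.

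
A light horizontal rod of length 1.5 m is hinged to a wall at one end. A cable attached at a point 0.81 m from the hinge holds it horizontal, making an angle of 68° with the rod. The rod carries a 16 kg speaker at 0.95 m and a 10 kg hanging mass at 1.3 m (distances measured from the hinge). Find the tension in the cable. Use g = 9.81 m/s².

Choose the hinge as the axis so the unknown hinge reaction has zero arm there.
Speaker: 16 × 9.81 = 157 N down at 0.95 m → arm 0.95 m, τ = 157 × 0.95 = 149.2 N·m clockwise.
Hanging mass: 10 × 9.81 = 98.1 N down at 1.3 m → arm 1.3 m, τ = 98.1 × 1.3 = 127.5 N·m clockwise.
Total clockwise load moment = 276.7 N·m.
The cable tension T acts at 0.81 m; only its component perpendicular to the rod, T sinθ, produces torque. sin 68° = 0.9272.
Balancing moments: T × 0.81 × 0.9272 = 276.7, giving T = 276.7 / 0.751 = 368 N.

T ≈ 368 N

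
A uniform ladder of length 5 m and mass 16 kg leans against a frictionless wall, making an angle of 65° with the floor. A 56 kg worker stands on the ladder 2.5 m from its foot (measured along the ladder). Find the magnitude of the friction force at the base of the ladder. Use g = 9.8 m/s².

Take moments about the foot of the ladder.
Ladder weight 16×9.8 = 156.8 N acts at 2.5 m along the ladder; its horizontal arm is 2.5·cos65° = 1.057 m → τ = 165.7 N·m clockwise.
Worker: 56×9.8 = 548.8 N at 2.5 m → arm 1.057 m → τ = 580.1 N·m clockwise.
Wall normal N acts horizontally at the top; its moment arm is the height L sinθ = 5·sin65° = 4.532 m, counterclockwise.
Setting net torque to zero: N × 4.532 = 745.8 → N = 165 N.
ΣFx = 0: friction at the foot balances the wall's push, so f = N_wall = 165 N.

f ≈ 165 N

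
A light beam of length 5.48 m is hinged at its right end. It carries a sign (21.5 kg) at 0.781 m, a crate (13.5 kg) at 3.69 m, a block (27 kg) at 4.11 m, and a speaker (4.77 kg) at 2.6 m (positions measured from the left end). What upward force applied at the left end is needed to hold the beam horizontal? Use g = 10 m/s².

F ≈ 321 N

Choose the right end as the axis so the unknown pivot reaction has zero arm there.
Sign: 21.5 × 10 = 215 N down at 0.781 m → arm 4.699 m, τ = 215 × 4.699 = 1010 N·m counterclockwise.
Crate: 13.5 × 10 = 135 N down at 3.69 m → arm 1.79 m, τ = 135 × 1.79 = 241.7 N·m counterclockwise.
Block: 27 × 10 = 270 N down at 4.11 m → arm 1.37 m, τ = 270 × 1.37 = 369.9 N·m counterclockwise.
Speaker: 4.77 × 10 = 47.7 N down at 2.6 m → arm 2.88 m, τ = 47.7 × 2.88 = 137.4 N·m counterclockwise.
Net moment of the loads = 1759 N·m counterclockwise.
The upward force F acts at the left end, arm 5.48 m, giving F × 5.48 clockwise.
Setting net torque to zero: F × 5.48 = 1759 → F = 1759 / 5.48 = 321 N.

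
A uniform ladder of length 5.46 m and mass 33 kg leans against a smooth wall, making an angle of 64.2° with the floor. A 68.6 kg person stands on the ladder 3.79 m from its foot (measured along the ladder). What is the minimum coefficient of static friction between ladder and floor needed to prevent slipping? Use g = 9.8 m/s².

Taking torques about the foot of the ladder:
Ladder weight 33×9.8 = 323.4 N acts at 2.73 m along the ladder; its horizontal arm is 2.73·cos64.2° = 1.188 m → τ = 384.2 N·m clockwise.
Person: 68.6×9.8 = 672.3 N at 3.79 m → arm 1.65 m → τ = 1109 N·m clockwise.
Wall normal N acts horizontally at the top; its moment arm is the height L sinθ = 5.46·sin64.2° = 4.916 m, counterclockwise.
Στ = 0 ⇒ N × 4.916 = 1493 ⇒ N = 303.7 N.
ΣFx = 0 ⇒ f = N_wall = 303.7 N. ΣFy = 0 ⇒ N_floor = 995.7 N.
μ_min = f / N_floor = 303.7 / 995.7 = 0.305.

μ_min ≈ 0.305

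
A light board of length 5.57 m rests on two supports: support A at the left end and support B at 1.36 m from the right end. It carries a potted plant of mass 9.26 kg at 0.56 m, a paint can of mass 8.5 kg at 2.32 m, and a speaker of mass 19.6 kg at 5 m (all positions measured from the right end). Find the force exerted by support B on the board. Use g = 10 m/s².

R_B ≈ 202 N

Taking torques about support A:
Potted plant: 9.26 × 10 = 92.6 N down at 0.56 m → arm 5.01 m, τ = 92.6 × 5.01 = 463.9 N·m clockwise.
Paint can: 8.5 × 10 = 85 N down at 2.32 m → arm 3.25 m, τ = 85 × 3.25 = 276.2 N·m clockwise.
Speaker: 19.6 × 10 = 196 N down at 5 m → arm 0.57 m, τ = 196 × 0.57 = 111.7 N·m clockwise.
Net load moment about support A = 851.8 N·m clockwise.
Reaction R at support B is upward at 1.36 m, arm 4.21 m → moment R × 4.21 counterclockwise.
For rotational equilibrium, R × 4.21 = 851.8, so R = 202 N.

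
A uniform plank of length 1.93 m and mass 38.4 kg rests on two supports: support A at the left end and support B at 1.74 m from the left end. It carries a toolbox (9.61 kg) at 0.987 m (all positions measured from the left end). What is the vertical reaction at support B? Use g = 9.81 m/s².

About support A:
Beam weight: 38.4 × 9.81 = 376.7 N down at 0.965 m → arm 0.965 m, τ = 376.7 × 0.965 = 363.5 N·m clockwise.
Toolbox: 9.61 × 9.81 = 94.27 N down at 0.987 m → arm 0.987 m, τ = 94.27 × 0.987 = 93.04 N·m clockwise.
Net load moment about support A = 456.5 N·m clockwise.
Reaction R at support B is upward at 1.74 m, arm 1.74 m → moment R × 1.74 counterclockwise.
Balancing moments: R × 1.74 = 456.5, giving R = 262 N.

R_B ≈ 262 N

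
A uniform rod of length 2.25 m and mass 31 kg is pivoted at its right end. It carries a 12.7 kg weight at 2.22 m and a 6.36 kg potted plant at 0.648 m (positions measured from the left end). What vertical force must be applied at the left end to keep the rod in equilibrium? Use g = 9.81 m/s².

F ≈ 198 N

Choose the right end as the axis so the unknown pivot reaction has zero arm there.
Beam weight: 31 × 9.81 = 304.1 N down at 1.125 m → arm 1.125 m, τ = 304.1 × 1.125 = 342.1 N·m counterclockwise.
Weight: 12.7 × 9.81 = 124.6 N down at 2.22 m → arm 0.03 m, τ = 124.6 × 0.03 = 3.738 N·m counterclockwise.
Potted plant: 6.36 × 9.81 = 62.39 N down at 0.648 m → arm 1.602 m, τ = 62.39 × 1.602 = 99.95 N·m counterclockwise.
Net moment of the loads = 445.8 N·m counterclockwise.
The upward force F acts at the left end, arm 2.25 m, giving F × 2.25 clockwise.
Στ = 0 ⇒ F × 2.25 = 445.8 ⇒ F = 445.8 / 2.25 = 198 N.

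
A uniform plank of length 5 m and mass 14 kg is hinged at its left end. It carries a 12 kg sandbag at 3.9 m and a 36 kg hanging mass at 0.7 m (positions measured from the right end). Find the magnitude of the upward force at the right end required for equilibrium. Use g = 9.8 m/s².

Take moments about the left end.
Beam weight: 14 × 9.8 = 137.2 N down at 2.5 m → arm 2.5 m, τ = 137.2 × 2.5 = 343 N·m clockwise.
Sandbag: 12 × 9.8 = 117.6 N down at 3.9 m → arm 1.1 m, τ = 117.6 × 1.1 = 129.4 N·m clockwise.
Hanging mass: 36 × 9.8 = 352.8 N down at 0.7 m → arm 4.3 m, τ = 352.8 × 4.3 = 1517 N·m clockwise.
Net moment of the loads = 1989 N·m clockwise.
The upward force F acts at the right end, arm 5 m, giving F × 5 counterclockwise.
For rotational equilibrium, F × 5 = 1989, so F = 1989 / 5 = 398 N.

F ≈ 398 N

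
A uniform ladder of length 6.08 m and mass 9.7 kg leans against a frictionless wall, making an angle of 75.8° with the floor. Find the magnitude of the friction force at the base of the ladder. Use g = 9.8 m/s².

f ≈ 12 N

Sum moments about the foot of the ladder (the floor normal and friction both act there and drop out).
Ladder weight 9.7×9.8 = 95.06 N acts at 3.04 m along the ladder; its horizontal arm is 3.04·cos75.8° = 0.7457 m → τ = 70.89 N·m clockwise.
Wall normal N acts horizontally at the top; its moment arm is the height L sinθ = 6.08·sin75.8° = 5.894 m, counterclockwise.
For rotational equilibrium, N × 5.894 = 70.89, so N = 12 N.
ΣFx = 0: friction at the foot balances the wall's push, so f = N_wall = 12 N.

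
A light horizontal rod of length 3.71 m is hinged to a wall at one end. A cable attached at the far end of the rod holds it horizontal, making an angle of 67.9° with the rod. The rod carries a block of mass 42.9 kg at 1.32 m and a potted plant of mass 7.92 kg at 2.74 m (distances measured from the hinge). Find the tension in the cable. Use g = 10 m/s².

T ≈ 228 N

Take moments about the hinge.
Block: 42.9 × 10 = 429 N down at 1.32 m → arm 1.32 m, τ = 429 × 1.32 = 566.3 N·m clockwise.
Potted plant: 7.92 × 10 = 79.2 N down at 2.74 m → arm 2.74 m, τ = 79.2 × 2.74 = 217 N·m clockwise.
Total clockwise load moment = 783.3 N·m.
The cable tension T acts at 3.71 m; only its component perpendicular to the rod, T sinθ, produces torque. sin 67.9° = 0.9265.
Balancing moments: T × 3.71 × 0.9265 = 783.3, giving T = 783.3 / 3.437 = 228 N.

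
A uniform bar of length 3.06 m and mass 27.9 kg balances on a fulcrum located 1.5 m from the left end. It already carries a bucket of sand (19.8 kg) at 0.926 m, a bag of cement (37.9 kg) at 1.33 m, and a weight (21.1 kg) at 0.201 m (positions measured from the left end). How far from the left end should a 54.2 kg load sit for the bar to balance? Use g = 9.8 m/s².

Take moments about the fulcrum (at 1.5 m from the left end).
Beam weight: 27.9 × 9.8 = 273.4 N down at 1.53 m → arm 0.03 m, τ = 273.4 × 0.03 = 8.202 N·m clockwise.
Bucket of sand: 19.8 × 9.8 = 194 N down at 0.926 m → arm 0.574 m, τ = 194 × 0.574 = 111.4 N·m counterclockwise.
Bag of cement: 37.9 × 9.8 = 371.4 N down at 1.33 m → arm 0.17 m, τ = 371.4 × 0.17 = 63.14 N·m counterclockwise.
Weight: 21.1 × 9.8 = 206.8 N down at 0.201 m → arm 1.299 m, τ = 206.8 × 1.299 = 268.6 N·m counterclockwise.
Net moment of existing loads = 434.9 N·m counterclockwise.
The load weighs 54.2 × 9.8 = 531.2 N and must supply an equal clockwise moment, so its lever arm about the fulcrum is 434.9 / 531.2 = 0.819 m.
That puts it at 1.5 + 0.819 = 2.32 m from the left end.

x ≈ 2.32 m from the left end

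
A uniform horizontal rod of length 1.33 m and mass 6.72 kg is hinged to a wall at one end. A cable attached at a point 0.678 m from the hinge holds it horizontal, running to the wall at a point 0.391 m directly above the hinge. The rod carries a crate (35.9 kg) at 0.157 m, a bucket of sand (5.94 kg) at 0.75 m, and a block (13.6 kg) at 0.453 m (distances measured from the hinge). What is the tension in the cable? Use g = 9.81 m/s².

Sum moments about the hinge (the unknown hinge reaction has zero arm there).
Beam weight: 6.72 × 9.81 = 65.92 N down at 0.665 m → arm 0.665 m, τ = 65.92 × 0.665 = 43.84 N·m clockwise.
Crate: 35.9 × 9.81 = 352.2 N down at 0.157 m → arm 0.157 m, τ = 352.2 × 0.157 = 55.3 N·m clockwise.
Bucket of sand: 5.94 × 9.81 = 58.27 N down at 0.75 m → arm 0.75 m, τ = 58.27 × 0.75 = 43.7 N·m clockwise.
Block: 13.6 × 9.81 = 133.4 N down at 0.453 m → arm 0.453 m, τ = 133.4 × 0.453 = 60.43 N·m clockwise.
Total clockwise load moment = 203.3 N·m.
The cable tension T acts at 0.678 m; only its component perpendicular to the rod, T sinθ, produces torque. sinθ = h/√(h²+d²) = 0.391/√(0.391²+0.678²) = 0.4996.
Setting net torque to zero: T × 0.678 × 0.4996 = 203.3 → T = 203.3 / 0.3387 = 600 N.

T ≈ 600 N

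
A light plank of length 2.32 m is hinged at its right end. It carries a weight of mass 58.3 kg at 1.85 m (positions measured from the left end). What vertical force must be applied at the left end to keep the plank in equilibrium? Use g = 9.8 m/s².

Choose the right end as the axis so the unknown pivot reaction has zero arm there.
Weight: 58.3 × 9.8 = 571.3 N down at 1.85 m → arm 0.47 m, τ = 571.3 × 0.47 = 268.5 N·m counterclockwise.
Net moment of the loads = 268.5 N·m counterclockwise.
The upward force F acts at the left end, arm 2.32 m, giving F × 2.32 clockwise.
Στ = 0 ⇒ F × 2.32 = 268.5 ⇒ F = 268.5 / 2.32 = 116 N.

F ≈ 116 N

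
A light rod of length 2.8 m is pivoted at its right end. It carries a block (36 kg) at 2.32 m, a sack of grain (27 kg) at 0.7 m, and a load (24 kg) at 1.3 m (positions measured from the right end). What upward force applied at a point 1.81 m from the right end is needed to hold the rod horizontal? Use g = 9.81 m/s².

F ≈ 724 N

Taking torques about the right end:
Block: 36 × 9.81 = 353.2 N down at 2.32 m → arm 2.32 m, τ = 353.2 × 2.32 = 819.4 N·m counterclockwise.
Sack of grain: 27 × 9.81 = 264.9 N down at 0.7 m → arm 0.7 m, τ = 264.9 × 0.7 = 185.4 N·m counterclockwise.
Load: 24 × 9.81 = 235.4 N down at 1.3 m → arm 1.3 m, τ = 235.4 × 1.3 = 306 N·m counterclockwise.
Net moment of the loads = 1311 N·m counterclockwise.
The upward force F acts at a point 1.81 m from the right end, arm 1.81 m, giving F × 1.81 clockwise.
Balancing moments: F × 1.81 = 1311, giving F = 1311 / 1.81 = 724 N.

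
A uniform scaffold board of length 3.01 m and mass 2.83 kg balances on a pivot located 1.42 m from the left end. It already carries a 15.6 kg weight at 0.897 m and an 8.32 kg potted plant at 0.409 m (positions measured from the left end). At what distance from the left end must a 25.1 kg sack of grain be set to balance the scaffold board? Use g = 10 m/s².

x ≈ 2.07 m from the left end

Take moments about the pivot (at 1.42 m from the left end).
Beam weight: 2.83 × 10 = 28.3 N down at 1.505 m → arm 0.085 m, τ = 28.3 × 0.085 = 2.406 N·m clockwise.
Weight: 15.6 × 10 = 156 N down at 0.897 m → arm 0.523 m, τ = 156 × 0.523 = 81.59 N·m counterclockwise.
Potted plant: 8.32 × 10 = 83.2 N down at 0.409 m → arm 1.011 m, τ = 83.2 × 1.011 = 84.12 N·m counterclockwise.
Net moment of existing loads = 163.3 N·m counterclockwise.
The sack of grain weighs 25.1 × 10 = 251 N and must supply an equal clockwise moment, so its lever arm about the pivot is 163.3 / 251 = 0.651 m.
That puts it at 1.42 + 0.651 = 2.07 m from the left end.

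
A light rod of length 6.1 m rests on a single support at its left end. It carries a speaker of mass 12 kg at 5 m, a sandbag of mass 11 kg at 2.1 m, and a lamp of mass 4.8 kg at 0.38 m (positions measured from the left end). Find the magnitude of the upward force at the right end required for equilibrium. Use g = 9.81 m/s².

F ≈ 137 N

Sum moments about the left end (the unknown pivot reaction has zero arm there).
Speaker: 12 × 9.81 = 117.7 N down at 5 m → arm 5 m, τ = 117.7 × 5 = 588.5 N·m clockwise.
Sandbag: 11 × 9.81 = 107.9 N down at 2.1 m → arm 2.1 m, τ = 107.9 × 2.1 = 226.6 N·m clockwise.
Lamp: 4.8 × 9.81 = 47.09 N down at 0.38 m → arm 0.38 m, τ = 47.09 × 0.38 = 17.89 N·m clockwise.
Net moment of the loads = 833 N·m clockwise.
The upward force F acts at the right end, arm 6.1 m, giving F × 6.1 counterclockwise.
For rotational equilibrium, F × 6.1 = 833, so F = 833 / 6.1 = 137 N.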